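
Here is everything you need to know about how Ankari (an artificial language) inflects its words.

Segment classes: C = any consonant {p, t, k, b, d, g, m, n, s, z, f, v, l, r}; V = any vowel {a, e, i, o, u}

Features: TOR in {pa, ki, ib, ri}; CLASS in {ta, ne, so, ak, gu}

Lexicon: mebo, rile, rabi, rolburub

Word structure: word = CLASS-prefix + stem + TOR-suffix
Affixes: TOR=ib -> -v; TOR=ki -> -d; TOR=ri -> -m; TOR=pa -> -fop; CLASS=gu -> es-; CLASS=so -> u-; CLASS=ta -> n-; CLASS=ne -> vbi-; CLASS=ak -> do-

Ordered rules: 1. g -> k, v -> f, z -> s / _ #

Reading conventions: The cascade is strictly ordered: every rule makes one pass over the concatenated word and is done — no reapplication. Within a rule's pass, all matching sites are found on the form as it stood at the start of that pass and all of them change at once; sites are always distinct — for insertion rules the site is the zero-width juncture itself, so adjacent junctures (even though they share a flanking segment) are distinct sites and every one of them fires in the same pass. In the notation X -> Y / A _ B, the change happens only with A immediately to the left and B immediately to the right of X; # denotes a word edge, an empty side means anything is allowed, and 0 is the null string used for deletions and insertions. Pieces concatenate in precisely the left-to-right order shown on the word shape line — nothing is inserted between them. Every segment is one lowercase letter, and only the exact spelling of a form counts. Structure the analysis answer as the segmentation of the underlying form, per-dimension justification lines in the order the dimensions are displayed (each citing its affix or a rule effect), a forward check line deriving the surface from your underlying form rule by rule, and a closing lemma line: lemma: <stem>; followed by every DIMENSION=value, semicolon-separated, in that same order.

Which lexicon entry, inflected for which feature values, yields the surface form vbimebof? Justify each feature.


underlying: vbi-mebo-v
TOR=ib - signalled by the affix -v
CLASS=ne - signalled by the affix vbi-
check: vbimebov -> vbimebof
lemma: mebo; TOR=ib; CLASS=ne


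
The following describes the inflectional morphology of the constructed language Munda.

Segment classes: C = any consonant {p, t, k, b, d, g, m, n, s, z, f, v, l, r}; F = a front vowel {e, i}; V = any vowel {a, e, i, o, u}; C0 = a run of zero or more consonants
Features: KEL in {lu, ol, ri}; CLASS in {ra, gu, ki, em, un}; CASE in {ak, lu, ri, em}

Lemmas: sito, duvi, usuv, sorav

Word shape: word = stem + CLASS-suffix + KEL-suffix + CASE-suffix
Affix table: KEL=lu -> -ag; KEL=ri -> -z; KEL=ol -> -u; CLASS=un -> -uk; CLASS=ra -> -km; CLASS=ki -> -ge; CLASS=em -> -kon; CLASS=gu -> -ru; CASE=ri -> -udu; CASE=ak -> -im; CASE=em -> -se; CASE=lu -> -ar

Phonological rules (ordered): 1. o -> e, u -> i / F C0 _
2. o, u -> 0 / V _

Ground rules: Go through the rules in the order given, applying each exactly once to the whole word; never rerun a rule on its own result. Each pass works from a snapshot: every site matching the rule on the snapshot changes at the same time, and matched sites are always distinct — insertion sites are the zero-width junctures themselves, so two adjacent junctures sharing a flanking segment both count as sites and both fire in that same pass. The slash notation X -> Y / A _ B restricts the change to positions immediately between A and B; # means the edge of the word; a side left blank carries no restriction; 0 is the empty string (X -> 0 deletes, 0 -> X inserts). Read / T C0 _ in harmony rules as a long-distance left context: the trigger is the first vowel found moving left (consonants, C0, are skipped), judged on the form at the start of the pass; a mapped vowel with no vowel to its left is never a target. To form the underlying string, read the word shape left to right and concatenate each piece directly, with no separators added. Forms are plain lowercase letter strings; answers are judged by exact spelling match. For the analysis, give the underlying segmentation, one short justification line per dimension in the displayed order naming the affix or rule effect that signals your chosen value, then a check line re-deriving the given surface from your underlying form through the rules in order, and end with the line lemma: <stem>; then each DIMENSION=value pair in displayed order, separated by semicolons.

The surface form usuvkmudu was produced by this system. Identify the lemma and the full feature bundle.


underlying: usuv-km-u-udu
KEL=ol - signalled by the affix -u
CLASS=ra - signalled by the affix -km
CASE=ri - signalled by the affix -udu
check: usuvkmuudu -> usuvkmuudu -> usuvkmudu
lemma: usuv; KEL=ol; CLASS=ra; CASE=ri


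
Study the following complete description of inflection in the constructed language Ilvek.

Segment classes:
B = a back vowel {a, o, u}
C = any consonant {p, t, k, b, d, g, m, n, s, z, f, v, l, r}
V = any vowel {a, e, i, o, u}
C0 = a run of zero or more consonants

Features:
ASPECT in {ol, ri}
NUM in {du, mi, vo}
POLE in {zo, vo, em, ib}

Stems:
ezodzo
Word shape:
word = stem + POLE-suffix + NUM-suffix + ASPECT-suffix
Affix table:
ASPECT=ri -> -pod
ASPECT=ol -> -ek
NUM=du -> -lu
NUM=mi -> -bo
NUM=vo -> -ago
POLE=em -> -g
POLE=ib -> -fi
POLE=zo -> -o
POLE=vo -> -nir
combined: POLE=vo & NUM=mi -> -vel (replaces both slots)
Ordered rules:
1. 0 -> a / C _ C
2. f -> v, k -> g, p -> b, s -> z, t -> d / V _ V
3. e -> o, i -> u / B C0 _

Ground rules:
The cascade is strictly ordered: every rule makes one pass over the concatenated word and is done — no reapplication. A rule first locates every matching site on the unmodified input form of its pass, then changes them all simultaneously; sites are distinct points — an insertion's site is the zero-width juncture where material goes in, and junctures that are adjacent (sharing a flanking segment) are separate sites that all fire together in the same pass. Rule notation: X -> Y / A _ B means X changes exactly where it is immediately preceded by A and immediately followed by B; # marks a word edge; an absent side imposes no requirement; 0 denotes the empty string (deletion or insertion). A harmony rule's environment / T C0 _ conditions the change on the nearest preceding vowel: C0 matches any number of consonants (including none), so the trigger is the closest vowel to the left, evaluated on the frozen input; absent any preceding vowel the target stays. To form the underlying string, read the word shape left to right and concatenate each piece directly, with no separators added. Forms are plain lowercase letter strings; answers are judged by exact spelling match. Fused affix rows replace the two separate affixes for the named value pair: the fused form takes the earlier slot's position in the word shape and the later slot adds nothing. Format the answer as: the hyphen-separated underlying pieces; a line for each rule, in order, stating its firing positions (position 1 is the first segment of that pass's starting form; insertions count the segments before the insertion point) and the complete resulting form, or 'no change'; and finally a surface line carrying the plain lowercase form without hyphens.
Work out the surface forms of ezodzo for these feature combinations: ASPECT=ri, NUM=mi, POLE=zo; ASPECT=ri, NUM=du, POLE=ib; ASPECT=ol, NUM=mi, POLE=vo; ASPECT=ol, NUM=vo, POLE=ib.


cell ASPECT=ri, NUM=mi, POLE=zo:
underlying: ezodzo-o-bo-pod
1. 0 -> a / C _ C: inserts after position(s) 4: ezodazoobopod
2. f -> v, k -> g, p -> b, s -> z, t -> d / V _ V: fires at position(s) 11: ezodazoobobod
3. e -> o, i -> u / B C0 _: no change
surface: ezodazoobobod

cell ASPECT=ri, NUM=du, POLE=ib:
underlying: ezodzo-fi-lu-pod
1. 0 -> a / C _ C: inserts after position(s) 4: ezodazofilupod
2. f -> v, k -> g, p -> b, s -> z, t -> d / V _ V: fires at position(s) 8, 12: ezodazovilubod
3. e -> o, i -> u / B C0 _: fires at position(s) 9: ezodazovulubod
surface: ezodazovulubod

cell ASPECT=ol, NUM=mi, POLE=vo:
underlying: ezodzo-vel-ek
1. 0 -> a / C _ C: inserts after position(s) 4: ezodazovelek
2. f -> v, k -> g, p -> b, s -> z, t -> d / V _ V: no change
3. e -> o, i -> u / B C0 _: fires at position(s) 9: ezodazovolek
surface: ezodazovolek

cell ASPECT=ol, NUM=vo, POLE=ib:
underlying: ezodzo-fi-ago-ek
1. 0 -> a / C _ C: inserts after position(s) 4: ezodazofiagoek
2. f -> v, k -> g, p -> b, s -> z, t -> d / V _ V: fires at position(s) 8: ezodazoviagoek
3. e -> o, i -> u / B C0 _: fires at position(s) 9, 13: ezodazovuagook
surface: ezodazovuagook


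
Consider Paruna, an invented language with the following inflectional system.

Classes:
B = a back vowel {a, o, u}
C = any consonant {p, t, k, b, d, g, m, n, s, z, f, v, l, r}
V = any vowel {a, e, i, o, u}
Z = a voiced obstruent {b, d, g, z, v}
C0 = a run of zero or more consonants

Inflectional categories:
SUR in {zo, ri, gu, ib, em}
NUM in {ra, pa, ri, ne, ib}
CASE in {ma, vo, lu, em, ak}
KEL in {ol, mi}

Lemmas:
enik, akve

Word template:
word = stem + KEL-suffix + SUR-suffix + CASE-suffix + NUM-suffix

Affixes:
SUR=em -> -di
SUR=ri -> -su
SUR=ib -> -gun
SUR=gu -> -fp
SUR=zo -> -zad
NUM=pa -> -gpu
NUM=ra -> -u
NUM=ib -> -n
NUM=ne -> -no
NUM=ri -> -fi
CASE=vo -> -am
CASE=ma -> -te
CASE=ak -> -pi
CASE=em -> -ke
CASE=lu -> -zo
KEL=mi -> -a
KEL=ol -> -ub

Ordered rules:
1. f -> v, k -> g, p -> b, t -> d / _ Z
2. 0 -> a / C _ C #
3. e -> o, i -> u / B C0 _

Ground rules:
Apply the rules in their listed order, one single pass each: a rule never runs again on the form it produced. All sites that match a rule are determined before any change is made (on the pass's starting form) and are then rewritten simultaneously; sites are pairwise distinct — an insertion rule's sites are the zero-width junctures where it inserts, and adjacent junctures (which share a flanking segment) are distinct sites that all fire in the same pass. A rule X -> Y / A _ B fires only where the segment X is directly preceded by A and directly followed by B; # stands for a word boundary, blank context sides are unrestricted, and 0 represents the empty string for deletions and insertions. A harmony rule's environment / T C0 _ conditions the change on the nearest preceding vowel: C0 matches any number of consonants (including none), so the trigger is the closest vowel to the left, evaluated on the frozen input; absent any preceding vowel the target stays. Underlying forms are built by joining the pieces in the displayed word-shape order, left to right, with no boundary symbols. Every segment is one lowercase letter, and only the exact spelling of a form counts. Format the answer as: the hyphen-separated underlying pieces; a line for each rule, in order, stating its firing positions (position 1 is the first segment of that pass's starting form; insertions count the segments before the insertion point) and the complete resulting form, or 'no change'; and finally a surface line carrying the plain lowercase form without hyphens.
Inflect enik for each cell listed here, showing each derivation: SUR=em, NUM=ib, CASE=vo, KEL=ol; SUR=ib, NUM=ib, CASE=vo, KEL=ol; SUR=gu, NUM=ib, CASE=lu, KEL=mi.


cell SUR=em, NUM=ib, CASE=vo, KEL=ol:
underlying: enik-ub-di-am-n
1. f -> v, k -> g, p -> b, t -> d / _ Z: no change
2. 0 -> a / C _ C #: inserts after position(s) 10: enikubdiaman
3. e -> o, i -> u / B C0 _: fires at position(s) 8: enikubduaman
surface: enikubduaman

cell SUR=ib, NUM=ib, CASE=vo, KEL=ol:
underlying: enik-ub-gun-am-n
1. f -> v, k -> g, p -> b, t -> d / _ Z: no change
2. 0 -> a / C _ C #: inserts after position(s) 11: enikubgunaman
3. e -> o, i -> u / B C0 _: no change
surface: enikubgunaman

cell SUR=gu, NUM=ib, CASE=lu, KEL=mi:
underlying: enik-a-fp-zo-n
1. f -> v, k -> g, p -> b, t -> d / _ Z: fires at position(s) 7: enikafbzon
2. 0 -> a / C _ C #: no change
3. e -> o, i -> u / B C0 _: no change
surface: enikafbzon


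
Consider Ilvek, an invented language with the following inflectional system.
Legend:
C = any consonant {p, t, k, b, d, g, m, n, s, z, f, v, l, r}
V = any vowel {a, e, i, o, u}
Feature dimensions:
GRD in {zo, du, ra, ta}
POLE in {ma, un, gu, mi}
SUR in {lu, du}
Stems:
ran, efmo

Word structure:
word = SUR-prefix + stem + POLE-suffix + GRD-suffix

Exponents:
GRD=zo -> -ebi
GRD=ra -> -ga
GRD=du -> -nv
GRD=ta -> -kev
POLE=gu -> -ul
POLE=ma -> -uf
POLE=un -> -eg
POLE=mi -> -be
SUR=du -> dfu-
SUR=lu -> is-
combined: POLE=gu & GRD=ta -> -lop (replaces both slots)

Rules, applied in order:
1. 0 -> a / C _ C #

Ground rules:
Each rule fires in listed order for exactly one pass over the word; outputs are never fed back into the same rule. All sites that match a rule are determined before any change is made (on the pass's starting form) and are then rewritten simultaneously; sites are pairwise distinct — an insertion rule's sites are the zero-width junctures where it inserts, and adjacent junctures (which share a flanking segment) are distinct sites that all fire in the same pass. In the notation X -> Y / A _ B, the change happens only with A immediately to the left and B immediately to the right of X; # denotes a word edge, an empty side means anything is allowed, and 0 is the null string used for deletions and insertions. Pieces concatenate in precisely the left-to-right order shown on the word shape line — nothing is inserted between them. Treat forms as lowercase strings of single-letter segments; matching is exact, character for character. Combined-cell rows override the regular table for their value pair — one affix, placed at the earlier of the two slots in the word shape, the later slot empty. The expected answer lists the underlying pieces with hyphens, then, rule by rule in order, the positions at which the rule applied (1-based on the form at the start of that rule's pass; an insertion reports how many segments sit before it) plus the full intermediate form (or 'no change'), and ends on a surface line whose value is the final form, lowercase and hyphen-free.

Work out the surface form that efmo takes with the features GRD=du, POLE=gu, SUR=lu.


underlying: is-efmo-ul-nv
1. 0 -> a / C _ C #: inserts after position(s) 9: isefmoulnav
surface: isefmoulnav


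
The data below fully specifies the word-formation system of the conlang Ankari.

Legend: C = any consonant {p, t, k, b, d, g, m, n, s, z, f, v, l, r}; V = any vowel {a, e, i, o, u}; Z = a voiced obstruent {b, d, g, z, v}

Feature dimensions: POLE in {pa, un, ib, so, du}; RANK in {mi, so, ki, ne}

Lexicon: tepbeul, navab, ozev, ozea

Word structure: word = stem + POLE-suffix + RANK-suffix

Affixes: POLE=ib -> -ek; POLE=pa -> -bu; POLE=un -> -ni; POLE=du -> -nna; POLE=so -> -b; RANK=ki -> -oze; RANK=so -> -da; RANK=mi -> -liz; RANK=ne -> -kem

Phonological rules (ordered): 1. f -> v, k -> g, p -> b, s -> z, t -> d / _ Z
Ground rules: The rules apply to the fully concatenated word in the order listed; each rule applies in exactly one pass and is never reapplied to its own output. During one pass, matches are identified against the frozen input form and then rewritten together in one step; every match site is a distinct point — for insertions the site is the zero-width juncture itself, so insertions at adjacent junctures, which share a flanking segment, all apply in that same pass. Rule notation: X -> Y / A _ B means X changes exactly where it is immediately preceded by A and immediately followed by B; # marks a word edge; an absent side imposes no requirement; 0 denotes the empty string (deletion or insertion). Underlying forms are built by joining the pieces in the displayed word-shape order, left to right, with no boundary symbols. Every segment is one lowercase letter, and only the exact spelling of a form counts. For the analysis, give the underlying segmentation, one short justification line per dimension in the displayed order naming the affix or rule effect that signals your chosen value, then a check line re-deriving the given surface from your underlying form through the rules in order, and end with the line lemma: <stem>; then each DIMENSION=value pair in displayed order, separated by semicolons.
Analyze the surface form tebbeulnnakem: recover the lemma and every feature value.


underlying: tepbeul-nna-kem
POLE=du - signalled by the affix -nna
RANK=ne - signalled by the affix -kem
check: tepbeulnnakem -> tebbeulnnakem
lemma: tepbeul; POLE=du; RANK=ne


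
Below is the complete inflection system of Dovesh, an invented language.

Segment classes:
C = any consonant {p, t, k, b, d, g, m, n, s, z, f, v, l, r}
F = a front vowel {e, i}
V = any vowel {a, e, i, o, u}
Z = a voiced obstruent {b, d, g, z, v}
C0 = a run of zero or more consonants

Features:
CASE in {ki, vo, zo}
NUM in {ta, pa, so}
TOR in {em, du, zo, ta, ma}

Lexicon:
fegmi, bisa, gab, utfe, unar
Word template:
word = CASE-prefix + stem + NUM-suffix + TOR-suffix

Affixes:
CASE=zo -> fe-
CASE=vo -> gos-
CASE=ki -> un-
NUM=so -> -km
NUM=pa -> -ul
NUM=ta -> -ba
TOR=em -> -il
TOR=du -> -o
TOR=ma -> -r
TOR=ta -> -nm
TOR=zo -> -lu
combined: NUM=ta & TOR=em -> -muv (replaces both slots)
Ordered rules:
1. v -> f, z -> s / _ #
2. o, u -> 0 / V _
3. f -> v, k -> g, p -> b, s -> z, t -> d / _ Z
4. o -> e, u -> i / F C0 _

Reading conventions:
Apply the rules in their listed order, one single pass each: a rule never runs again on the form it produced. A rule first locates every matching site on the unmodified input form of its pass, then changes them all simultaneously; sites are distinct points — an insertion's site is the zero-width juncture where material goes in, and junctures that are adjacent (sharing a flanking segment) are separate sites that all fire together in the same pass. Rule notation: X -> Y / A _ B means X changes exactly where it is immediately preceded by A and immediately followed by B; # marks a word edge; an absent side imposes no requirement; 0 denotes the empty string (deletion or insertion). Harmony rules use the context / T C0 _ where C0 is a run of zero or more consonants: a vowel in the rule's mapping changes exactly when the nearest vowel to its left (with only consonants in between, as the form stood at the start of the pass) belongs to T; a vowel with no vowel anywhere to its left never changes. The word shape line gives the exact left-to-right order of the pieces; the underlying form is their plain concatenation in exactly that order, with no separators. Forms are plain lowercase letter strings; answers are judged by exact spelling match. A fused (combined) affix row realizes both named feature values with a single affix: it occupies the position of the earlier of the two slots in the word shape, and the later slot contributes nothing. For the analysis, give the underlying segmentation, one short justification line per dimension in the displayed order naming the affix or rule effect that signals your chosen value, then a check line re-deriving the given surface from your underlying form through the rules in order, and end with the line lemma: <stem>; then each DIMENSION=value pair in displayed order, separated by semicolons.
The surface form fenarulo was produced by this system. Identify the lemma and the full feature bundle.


underlying: fe-unar-ul-o
CASE=zo - signalled by the affix fe-
NUM=pa - signalled by the affix -ul
TOR=du - signalled by the affix -o
check: feunarulo -> feunarulo -> fenarulo -> fenarulo -> fenarulo
lemma: unar; CASE=zo; NUM=pa; TOR=du


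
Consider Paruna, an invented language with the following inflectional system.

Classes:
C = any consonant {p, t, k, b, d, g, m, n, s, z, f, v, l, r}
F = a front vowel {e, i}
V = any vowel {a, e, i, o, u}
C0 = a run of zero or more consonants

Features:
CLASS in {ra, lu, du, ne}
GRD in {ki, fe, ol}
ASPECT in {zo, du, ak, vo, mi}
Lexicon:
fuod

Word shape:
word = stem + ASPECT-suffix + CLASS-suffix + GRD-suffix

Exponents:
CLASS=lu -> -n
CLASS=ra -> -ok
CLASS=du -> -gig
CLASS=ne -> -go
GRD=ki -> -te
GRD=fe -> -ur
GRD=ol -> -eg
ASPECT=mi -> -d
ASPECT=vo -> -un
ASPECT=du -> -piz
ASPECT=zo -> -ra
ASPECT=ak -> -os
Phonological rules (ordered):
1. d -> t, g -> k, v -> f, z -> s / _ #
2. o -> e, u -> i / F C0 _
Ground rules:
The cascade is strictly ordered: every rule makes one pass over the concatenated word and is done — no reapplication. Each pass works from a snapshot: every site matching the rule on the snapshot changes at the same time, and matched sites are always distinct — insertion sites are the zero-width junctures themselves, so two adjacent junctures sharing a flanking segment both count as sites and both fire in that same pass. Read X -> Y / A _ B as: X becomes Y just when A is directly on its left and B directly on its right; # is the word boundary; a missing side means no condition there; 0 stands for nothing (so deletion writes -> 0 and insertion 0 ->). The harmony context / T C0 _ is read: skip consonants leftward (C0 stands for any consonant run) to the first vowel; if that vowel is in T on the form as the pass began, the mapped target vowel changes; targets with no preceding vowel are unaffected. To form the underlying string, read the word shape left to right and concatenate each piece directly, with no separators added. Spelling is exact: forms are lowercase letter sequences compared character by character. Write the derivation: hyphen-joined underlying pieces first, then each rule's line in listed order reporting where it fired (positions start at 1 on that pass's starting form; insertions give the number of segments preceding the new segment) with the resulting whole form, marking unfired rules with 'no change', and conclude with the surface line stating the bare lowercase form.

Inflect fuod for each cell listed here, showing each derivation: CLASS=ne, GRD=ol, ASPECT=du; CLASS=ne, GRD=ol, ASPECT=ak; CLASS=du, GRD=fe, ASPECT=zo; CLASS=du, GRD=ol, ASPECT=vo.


cell CLASS=ne, GRD=ol, ASPECT=du:
underlying: fuod-piz-go-eg
1. d -> t, g -> k, v -> f, z -> s / _ #: fires at position(s) 11: fuodpizgoek
2. o -> e, u -> i / F C0 _: fires at position(s) 9: fuodpizgeek
surface: fuodpizgeek

cell CLASS=ne, GRD=ol, ASPECT=ak:
underlying: fuod-os-go-eg
1. d -> t, g -> k, v -> f, z -> s / _ #: fires at position(s) 10: fuodosgoek
2. o -> e, u -> i / F C0 _: no change
surface: fuodosgoek

cell CLASS=du, GRD=fe, ASPECT=zo:
underlying: fuod-ra-gig-ur
1. d -> t, g -> k, v -> f, z -> s / _ #: no change
2. o -> e, u -> i / F C0 _: fires at position(s) 10: fuodragigir
surface: fuodragigir

cell CLASS=du, GRD=ol, ASPECT=vo:
underlying: fuod-un-gig-eg
1. d -> t, g -> k, v -> f, z -> s / _ #: fires at position(s) 11: fuodungigek
2. o -> e, u -> i / F C0 _: no change
surface: fuodungigek


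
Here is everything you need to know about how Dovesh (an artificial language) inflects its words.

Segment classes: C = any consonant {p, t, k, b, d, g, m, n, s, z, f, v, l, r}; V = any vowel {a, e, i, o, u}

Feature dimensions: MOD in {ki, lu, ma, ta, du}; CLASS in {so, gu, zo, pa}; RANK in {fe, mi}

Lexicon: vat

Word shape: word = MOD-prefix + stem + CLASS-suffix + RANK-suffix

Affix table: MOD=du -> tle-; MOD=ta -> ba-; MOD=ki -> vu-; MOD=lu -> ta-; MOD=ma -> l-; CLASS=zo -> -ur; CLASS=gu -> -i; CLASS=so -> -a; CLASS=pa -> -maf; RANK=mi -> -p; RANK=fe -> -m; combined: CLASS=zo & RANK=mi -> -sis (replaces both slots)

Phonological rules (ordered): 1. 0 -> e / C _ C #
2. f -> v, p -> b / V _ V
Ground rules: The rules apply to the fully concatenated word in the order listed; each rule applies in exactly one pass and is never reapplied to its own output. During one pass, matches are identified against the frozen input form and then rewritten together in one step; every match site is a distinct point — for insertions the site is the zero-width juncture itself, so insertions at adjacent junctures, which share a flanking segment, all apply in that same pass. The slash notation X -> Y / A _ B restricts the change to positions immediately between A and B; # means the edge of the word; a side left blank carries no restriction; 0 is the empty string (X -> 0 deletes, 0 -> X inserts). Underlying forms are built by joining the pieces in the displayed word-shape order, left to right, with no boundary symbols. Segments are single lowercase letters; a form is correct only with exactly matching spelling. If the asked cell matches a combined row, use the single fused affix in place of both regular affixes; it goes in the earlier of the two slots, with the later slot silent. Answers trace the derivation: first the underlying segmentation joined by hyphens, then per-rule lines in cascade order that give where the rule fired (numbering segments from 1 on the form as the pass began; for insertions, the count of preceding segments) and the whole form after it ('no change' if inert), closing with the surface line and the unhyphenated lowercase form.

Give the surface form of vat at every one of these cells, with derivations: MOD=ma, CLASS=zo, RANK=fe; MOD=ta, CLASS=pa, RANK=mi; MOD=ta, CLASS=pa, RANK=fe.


cell MOD=ma, CLASS=zo, RANK=fe:
underlying: l-vat-ur-m
1. 0 -> e / C _ C #: inserts after position(s) 6: lvaturem
2. f -> v, p -> b / V _ V: no change
surface: lvaturem

cell MOD=ta, CLASS=pa, RANK=mi:
underlying: ba-vat-maf-p
1. 0 -> e / C _ C #: inserts after position(s) 8: bavatmafep
2. f -> v, p -> b / V _ V: fires at position(s) 8: bavatmavep
surface: bavatmavep

cell MOD=ta, CLASS=pa, RANK=fe:
underlying: ba-vat-maf-m
1. 0 -> e / C _ C #: inserts after position(s) 8: bavatmafem
2. f -> v, p -> b / V _ V: fires at position(s) 8: bavatmavem
surface: bavatmavem


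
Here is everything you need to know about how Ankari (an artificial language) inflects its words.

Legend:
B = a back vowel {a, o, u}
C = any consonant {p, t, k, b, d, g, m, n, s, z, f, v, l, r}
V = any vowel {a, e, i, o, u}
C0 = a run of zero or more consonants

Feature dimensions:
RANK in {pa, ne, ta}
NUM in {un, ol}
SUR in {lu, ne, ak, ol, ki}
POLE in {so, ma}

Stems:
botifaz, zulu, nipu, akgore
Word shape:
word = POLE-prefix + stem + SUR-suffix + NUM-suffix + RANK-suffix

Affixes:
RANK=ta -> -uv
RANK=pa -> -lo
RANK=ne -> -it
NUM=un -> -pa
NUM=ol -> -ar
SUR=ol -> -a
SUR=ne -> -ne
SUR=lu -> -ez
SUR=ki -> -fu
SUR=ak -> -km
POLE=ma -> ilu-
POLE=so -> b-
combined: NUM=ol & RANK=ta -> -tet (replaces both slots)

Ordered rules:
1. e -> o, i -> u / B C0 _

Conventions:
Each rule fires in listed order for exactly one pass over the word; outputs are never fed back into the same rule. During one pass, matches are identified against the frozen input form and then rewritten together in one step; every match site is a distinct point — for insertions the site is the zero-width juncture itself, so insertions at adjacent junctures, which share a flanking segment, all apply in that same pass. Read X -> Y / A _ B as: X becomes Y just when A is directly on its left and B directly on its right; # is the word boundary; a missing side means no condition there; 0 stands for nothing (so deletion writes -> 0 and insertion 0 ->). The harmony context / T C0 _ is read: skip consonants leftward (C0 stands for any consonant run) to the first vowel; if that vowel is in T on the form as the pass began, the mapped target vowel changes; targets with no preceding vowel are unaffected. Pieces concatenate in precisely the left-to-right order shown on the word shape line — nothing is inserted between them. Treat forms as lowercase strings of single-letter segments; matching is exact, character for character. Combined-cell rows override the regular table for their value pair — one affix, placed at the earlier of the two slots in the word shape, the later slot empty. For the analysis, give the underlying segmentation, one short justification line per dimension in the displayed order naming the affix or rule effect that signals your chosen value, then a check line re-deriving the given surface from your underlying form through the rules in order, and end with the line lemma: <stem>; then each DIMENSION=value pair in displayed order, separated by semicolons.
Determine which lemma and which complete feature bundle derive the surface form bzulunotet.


underlying: b-zulu-ne-tet
RANK=ta - signalled by the combined affix row
NUM=ol - signalled by the combined affix row
SUR=ne - signalled by the affix -ne
POLE=so - signalled by the affix b-
check: bzulunetet -> bzulunotet
lemma: zulu; RANK=ta; NUM=ol; SUR=ne; POLE=so


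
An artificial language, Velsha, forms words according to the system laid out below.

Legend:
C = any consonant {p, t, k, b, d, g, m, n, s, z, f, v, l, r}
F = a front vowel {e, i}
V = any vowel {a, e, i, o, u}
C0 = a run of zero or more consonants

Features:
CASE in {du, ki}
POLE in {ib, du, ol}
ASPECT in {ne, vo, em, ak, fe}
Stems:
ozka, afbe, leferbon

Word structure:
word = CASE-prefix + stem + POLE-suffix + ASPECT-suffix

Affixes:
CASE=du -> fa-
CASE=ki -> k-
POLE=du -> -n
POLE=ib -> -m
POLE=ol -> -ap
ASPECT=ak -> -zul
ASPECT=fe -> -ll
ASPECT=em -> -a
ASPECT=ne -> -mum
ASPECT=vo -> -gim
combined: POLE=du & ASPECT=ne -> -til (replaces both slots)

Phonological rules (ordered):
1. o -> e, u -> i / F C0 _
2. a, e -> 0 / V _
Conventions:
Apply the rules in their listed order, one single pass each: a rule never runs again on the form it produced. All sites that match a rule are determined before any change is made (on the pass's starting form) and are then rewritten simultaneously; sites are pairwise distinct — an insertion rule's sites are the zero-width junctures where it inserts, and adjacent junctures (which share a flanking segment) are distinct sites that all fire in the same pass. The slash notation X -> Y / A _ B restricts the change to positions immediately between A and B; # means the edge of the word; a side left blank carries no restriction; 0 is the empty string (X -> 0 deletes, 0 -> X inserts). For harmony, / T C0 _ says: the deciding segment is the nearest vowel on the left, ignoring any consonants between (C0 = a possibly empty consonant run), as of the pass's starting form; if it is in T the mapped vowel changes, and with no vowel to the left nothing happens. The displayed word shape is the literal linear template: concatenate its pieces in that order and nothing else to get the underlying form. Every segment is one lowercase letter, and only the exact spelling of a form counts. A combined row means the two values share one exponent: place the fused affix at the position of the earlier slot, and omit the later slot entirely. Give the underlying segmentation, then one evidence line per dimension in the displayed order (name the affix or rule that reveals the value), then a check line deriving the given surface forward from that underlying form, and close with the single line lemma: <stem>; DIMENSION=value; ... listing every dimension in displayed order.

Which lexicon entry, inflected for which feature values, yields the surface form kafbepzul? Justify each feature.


underlying: k-afbe-ap-zul
CASE=ki - signalled by the affix k-
POLE=ol - signalled by the affix -ap
ASPECT=ak - signalled by the affix -zul
check: kafbeapzul -> kafbeapzul -> kafbepzul
lemma: afbe; CASE=ki; POLE=ol; ASPECT=ak


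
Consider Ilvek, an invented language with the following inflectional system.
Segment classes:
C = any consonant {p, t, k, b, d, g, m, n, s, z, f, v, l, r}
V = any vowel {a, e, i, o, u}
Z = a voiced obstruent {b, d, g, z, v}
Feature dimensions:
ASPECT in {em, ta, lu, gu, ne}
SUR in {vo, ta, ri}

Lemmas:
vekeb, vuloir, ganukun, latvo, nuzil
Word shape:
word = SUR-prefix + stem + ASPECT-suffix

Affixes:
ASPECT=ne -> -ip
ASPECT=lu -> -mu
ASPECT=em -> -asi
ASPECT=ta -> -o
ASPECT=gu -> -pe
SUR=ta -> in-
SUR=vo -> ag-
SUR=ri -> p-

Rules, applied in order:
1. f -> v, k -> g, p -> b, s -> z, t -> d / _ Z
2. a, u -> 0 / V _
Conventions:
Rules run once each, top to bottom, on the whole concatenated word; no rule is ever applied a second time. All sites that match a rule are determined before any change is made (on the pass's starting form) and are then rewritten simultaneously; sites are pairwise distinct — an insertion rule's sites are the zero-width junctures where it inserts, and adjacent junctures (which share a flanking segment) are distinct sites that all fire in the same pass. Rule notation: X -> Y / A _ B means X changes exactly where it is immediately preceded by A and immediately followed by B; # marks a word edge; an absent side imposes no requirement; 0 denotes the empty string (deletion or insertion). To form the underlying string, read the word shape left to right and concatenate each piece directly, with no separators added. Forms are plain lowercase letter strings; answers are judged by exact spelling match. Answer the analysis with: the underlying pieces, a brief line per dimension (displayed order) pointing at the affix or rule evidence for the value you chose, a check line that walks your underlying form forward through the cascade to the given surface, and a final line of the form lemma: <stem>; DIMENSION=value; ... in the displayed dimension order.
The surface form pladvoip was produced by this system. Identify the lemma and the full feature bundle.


underlying: p-latvo-ip
ASPECT=ne - signalled by the affix -ip
SUR=ri - signalled by the affix p-
check: platvoip -> pladvoip -> pladvoip
lemma: latvo; ASPECT=ne; SUR=ri


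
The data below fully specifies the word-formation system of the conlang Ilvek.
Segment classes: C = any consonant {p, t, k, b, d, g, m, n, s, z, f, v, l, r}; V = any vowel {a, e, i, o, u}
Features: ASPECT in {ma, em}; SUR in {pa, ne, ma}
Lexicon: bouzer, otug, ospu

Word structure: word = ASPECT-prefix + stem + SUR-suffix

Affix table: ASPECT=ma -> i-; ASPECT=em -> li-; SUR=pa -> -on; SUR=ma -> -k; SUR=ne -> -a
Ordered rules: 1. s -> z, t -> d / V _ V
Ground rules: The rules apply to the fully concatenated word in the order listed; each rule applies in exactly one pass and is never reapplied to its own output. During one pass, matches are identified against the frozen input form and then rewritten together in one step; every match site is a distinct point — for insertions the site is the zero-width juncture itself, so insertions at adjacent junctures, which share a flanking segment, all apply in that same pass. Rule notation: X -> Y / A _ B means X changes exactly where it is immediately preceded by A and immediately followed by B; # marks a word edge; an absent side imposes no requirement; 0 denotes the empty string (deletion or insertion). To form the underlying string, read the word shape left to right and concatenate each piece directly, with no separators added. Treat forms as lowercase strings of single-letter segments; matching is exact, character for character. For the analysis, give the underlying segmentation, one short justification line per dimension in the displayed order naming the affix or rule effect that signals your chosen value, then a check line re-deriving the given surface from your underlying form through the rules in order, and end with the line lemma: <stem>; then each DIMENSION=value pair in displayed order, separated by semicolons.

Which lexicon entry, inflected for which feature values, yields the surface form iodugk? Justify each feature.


underlying: i-otug-k
ASPECT=ma - signalled by the affix i-
SUR=ma - signalled by the affix -k
check: iotugk -> iodugk
lemma: otug; ASPECT=ma; SUR=ma


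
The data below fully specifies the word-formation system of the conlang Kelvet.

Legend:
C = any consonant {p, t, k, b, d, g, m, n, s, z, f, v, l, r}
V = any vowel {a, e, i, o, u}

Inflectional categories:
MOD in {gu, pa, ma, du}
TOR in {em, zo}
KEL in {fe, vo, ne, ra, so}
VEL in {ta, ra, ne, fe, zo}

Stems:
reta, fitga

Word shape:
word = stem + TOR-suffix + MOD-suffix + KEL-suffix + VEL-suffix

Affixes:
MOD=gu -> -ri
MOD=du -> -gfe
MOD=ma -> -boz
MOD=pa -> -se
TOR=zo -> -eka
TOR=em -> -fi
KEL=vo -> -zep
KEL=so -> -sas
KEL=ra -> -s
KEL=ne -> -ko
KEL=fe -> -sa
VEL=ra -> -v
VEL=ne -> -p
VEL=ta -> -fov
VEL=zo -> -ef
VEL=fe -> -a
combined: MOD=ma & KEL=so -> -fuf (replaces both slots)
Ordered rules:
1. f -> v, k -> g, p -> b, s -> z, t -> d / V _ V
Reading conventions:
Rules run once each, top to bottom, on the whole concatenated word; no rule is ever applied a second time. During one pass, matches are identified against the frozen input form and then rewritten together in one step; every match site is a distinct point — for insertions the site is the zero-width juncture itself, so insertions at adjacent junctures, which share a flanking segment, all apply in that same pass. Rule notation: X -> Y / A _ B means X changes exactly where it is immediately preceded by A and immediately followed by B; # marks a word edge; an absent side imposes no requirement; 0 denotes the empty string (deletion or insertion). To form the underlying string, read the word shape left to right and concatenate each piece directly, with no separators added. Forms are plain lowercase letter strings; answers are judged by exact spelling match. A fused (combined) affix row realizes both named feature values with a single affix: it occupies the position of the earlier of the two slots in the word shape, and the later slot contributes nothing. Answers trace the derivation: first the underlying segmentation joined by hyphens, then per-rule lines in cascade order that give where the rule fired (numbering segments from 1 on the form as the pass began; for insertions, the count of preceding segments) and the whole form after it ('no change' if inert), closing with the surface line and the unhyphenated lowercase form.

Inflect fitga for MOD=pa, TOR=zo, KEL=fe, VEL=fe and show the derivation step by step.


underlying: fitga-eka-se-sa-a
1. f -> v, k -> g, p -> b, s -> z, t -> d / V _ V: fires at position(s) 7, 9, 11: fitgaegazezaa
surface: fitgaegazezaa


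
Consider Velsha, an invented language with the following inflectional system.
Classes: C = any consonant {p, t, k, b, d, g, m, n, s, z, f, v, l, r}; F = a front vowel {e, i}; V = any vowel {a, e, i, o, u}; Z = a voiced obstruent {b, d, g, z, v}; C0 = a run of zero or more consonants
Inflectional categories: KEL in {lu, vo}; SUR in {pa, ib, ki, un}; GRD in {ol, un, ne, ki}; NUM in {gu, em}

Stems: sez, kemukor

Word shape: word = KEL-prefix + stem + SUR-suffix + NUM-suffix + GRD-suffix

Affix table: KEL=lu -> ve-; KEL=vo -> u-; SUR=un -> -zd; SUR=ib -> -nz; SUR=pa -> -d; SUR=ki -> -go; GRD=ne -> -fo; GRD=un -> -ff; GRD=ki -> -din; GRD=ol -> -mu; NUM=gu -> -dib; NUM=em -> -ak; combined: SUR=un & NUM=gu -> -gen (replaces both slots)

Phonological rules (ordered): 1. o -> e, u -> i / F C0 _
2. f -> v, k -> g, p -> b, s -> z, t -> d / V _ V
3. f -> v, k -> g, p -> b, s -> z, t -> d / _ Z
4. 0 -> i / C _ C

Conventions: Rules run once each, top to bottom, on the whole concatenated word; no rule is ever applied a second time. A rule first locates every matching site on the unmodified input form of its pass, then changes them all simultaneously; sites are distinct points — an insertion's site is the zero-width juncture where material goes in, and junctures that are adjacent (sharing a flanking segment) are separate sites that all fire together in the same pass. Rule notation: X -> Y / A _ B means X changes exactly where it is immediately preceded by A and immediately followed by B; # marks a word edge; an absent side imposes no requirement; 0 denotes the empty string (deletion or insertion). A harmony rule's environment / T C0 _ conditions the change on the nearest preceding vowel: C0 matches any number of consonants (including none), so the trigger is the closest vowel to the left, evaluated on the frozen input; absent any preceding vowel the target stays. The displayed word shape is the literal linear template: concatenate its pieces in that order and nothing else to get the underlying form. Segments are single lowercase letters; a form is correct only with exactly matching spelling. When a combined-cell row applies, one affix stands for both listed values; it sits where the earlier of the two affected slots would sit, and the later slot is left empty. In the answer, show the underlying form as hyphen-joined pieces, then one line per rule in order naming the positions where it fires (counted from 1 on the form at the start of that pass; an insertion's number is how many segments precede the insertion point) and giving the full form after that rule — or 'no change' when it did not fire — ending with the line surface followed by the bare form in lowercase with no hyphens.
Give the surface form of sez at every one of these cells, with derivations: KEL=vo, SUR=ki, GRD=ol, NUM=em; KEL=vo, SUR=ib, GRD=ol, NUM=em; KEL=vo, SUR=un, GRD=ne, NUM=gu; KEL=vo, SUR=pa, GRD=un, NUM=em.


cell KEL=vo, SUR=ki, GRD=ol, NUM=em:
underlying: u-sez-go-ak-mu
1. o -> e, u -> i / F C0 _: fires at position(s) 6: usezgeakmu
2. f -> v, k -> g, p -> b, s -> z, t -> d / V _ V: fires at position(s) 2: uzezgeakmu
3. f -> v, k -> g, p -> b, s -> z, t -> d / _ Z: no change
4. 0 -> i / C _ C: inserts after position(s) 4, 8: uzezigeakimu
surface: uzezigeakimu

cell KEL=vo, SUR=ib, GRD=ol, NUM=em:
underlying: u-sez-nz-ak-mu
1. o -> e, u -> i / F C0 _: no change
2. f -> v, k -> g, p -> b, s -> z, t -> d / V _ V: fires at position(s) 2: uzeznzakmu
3. f -> v, k -> g, p -> b, s -> z, t -> d / _ Z: no change
4. 0 -> i / C _ C: inserts after position(s) 4, 5, 8: uzezinizakimu
surface: uzezinizakimu

cell KEL=vo, SUR=un, GRD=ne, NUM=gu:
underlying: u-sez-gen-fo
1. o -> e, u -> i / F C0 _: fires at position(s) 9: usezgenfe
2. f -> v, k -> g, p -> b, s -> z, t -> d / V _ V: fires at position(s) 2: uzezgenfe
3. f -> v, k -> g, p -> b, s -> z, t -> d / _ Z: no change
4. 0 -> i / C _ C: inserts after position(s) 4, 7: uzezigenife
surface: uzezigenife

cell KEL=vo, SUR=pa, GRD=un, NUM=em:
underlying: u-sez-d-ak-ff
1. o -> e, u -> i / F C0 _: no change
2. f -> v, k -> g, p -> b, s -> z, t -> d / V _ V: fires at position(s) 2: uzezdakff
3. f -> v, k -> g, p -> b, s -> z, t -> d / _ Z: no change
4. 0 -> i / C _ C: inserts after position(s) 4, 7, 8: uzezidakifif
surface: uzezidakifif
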